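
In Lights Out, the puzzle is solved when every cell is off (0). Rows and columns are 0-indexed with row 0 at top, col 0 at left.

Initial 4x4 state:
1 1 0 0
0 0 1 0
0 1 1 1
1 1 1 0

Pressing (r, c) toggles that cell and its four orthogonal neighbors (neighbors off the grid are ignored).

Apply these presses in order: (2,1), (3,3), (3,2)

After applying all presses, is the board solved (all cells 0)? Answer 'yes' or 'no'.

Answer: no

Derivation:
After press 1 at (2,1):
1 1 0 0
0 1 1 0
1 0 0 1
1 0 1 0

After press 2 at (3,3):
1 1 0 0
0 1 1 0
1 0 0 0
1 0 0 1

After press 3 at (3,2):
1 1 0 0
0 1 1 0
1 0 1 0
1 1 1 0

Lights still on: 9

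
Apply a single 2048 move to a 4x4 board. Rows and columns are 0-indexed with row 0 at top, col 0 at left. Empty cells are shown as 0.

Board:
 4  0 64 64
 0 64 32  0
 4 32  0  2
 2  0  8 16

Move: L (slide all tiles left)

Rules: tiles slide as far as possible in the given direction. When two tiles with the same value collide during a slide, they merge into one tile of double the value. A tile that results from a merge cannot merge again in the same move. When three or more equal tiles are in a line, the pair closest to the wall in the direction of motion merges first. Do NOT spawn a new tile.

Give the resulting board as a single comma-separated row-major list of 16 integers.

Slide left:
row 0: [4, 0, 64, 64] -> [4, 128, 0, 0]
row 1: [0, 64, 32, 0] -> [64, 32, 0, 0]
row 2: [4, 32, 0, 2] -> [4, 32, 2, 0]
row 3: [2, 0, 8, 16] -> [2, 8, 16, 0]

Answer: 4, 128, 0, 0, 64, 32, 0, 0, 4, 32, 2, 0, 2, 8, 16, 0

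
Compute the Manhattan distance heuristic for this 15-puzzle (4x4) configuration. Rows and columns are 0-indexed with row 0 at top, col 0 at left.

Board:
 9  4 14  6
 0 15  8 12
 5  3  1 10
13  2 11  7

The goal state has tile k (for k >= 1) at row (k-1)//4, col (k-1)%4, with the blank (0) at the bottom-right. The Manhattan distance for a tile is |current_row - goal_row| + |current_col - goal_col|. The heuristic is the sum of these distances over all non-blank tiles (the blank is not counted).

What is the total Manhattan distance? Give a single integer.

Tile 9: (0,0)->(2,0) = 2
Tile 4: (0,1)->(0,3) = 2
Tile 14: (0,2)->(3,1) = 4
Tile 6: (0,3)->(1,1) = 3
Tile 15: (1,1)->(3,2) = 3
Tile 8: (1,2)->(1,3) = 1
Tile 12: (1,3)->(2,3) = 1
Tile 5: (2,0)->(1,0) = 1
Tile 3: (2,1)->(0,2) = 3
Tile 1: (2,2)->(0,0) = 4
Tile 10: (2,3)->(2,1) = 2
Tile 13: (3,0)->(3,0) = 0
Tile 2: (3,1)->(0,1) = 3
Tile 11: (3,2)->(2,2) = 1
Tile 7: (3,3)->(1,2) = 3
Sum: 2 + 2 + 4 + 3 + 3 + 1 + 1 + 1 + 3 + 4 + 2 + 0 + 3 + 1 + 3 = 33

Answer: 33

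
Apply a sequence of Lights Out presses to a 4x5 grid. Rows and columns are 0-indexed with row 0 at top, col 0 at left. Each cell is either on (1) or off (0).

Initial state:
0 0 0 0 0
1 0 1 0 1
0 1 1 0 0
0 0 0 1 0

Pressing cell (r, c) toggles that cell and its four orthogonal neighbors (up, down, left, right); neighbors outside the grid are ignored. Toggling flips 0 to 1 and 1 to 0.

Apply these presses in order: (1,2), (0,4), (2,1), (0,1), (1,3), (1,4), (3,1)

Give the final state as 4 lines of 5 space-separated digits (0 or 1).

Answer: 1 1 0 0 0
1 1 1 1 0
1 1 1 1 1
1 0 1 1 0

Derivation:
After press 1 at (1,2):
0 0 1 0 0
1 1 0 1 1
0 1 0 0 0
0 0 0 1 0

After press 2 at (0,4):
0 0 1 1 1
1 1 0 1 0
0 1 0 0 0
0 0 0 1 0

After press 3 at (2,1):
0 0 1 1 1
1 0 0 1 0
1 0 1 0 0
0 1 0 1 0

After press 4 at (0,1):
1 1 0 1 1
1 1 0 1 0
1 0 1 0 0
0 1 0 1 0

After press 5 at (1,3):
1 1 0 0 1
1 1 1 0 1
1 0 1 1 0
0 1 0 1 0

After press 6 at (1,4):
1 1 0 0 0
1 1 1 1 0
1 0 1 1 1
0 1 0 1 0

After press 7 at (3,1):
1 1 0 0 0
1 1 1 1 0
1 1 1 1 1
1 0 1 1 0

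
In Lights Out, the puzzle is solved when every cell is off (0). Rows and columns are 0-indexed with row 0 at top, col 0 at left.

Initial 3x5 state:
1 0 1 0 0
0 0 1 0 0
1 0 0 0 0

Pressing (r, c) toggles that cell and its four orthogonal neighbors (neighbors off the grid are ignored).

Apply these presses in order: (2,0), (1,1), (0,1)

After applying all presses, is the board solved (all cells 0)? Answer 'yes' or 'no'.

Answer: yes

Derivation:
After press 1 at (2,0):
1 0 1 0 0
1 0 1 0 0
0 1 0 0 0

After press 2 at (1,1):
1 1 1 0 0
0 1 0 0 0
0 0 0 0 0

After press 3 at (0,1):
0 0 0 0 0
0 0 0 0 0
0 0 0 0 0

Lights still on: 0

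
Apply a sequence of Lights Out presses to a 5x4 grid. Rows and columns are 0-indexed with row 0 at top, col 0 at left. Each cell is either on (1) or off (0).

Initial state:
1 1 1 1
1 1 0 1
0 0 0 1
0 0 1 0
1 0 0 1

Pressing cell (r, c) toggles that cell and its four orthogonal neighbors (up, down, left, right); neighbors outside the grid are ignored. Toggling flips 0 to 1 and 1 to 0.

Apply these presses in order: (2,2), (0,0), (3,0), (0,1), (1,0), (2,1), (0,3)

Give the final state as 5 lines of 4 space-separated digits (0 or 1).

After press 1 at (2,2):
1 1 1 1
1 1 1 1
0 1 1 0
0 0 0 0
1 0 0 1

After press 2 at (0,0):
0 0 1 1
0 1 1 1
0 1 1 0
0 0 0 0
1 0 0 1

After press 3 at (3,0):
0 0 1 1
0 1 1 1
1 1 1 0
1 1 0 0
0 0 0 1

After press 4 at (0,1):
1 1 0 1
0 0 1 1
1 1 1 0
1 1 0 0
0 0 0 1

After press 5 at (1,0):
0 1 0 1
1 1 1 1
0 1 1 0
1 1 0 0
0 0 0 1

After press 6 at (2,1):
0 1 0 1
1 0 1 1
1 0 0 0
1 0 0 0
0 0 0 1

After press 7 at (0,3):
0 1 1 0
1 0 1 0
1 0 0 0
1 0 0 0
0 0 0 1

Answer: 0 1 1 0
1 0 1 0
1 0 0 0
1 0 0 0
0 0 0 1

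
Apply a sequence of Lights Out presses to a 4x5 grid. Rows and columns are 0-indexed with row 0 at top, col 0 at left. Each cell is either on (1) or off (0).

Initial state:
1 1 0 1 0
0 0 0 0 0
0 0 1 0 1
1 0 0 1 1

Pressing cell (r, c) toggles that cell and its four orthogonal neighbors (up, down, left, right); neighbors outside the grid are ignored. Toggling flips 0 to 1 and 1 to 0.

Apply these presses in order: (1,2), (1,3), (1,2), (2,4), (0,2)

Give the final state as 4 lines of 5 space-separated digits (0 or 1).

After press 1 at (1,2):
1 1 1 1 0
0 1 1 1 0
0 0 0 0 1
1 0 0 1 1

After press 2 at (1,3):
1 1 1 0 0
0 1 0 0 1
0 0 0 1 1
1 0 0 1 1

After press 3 at (1,2):
1 1 0 0 0
0 0 1 1 1
0 0 1 1 1
1 0 0 1 1

After press 4 at (2,4):
1 1 0 0 0
0 0 1 1 0
0 0 1 0 0
1 0 0 1 0

After press 5 at (0,2):
1 0 1 1 0
0 0 0 1 0
0 0 1 0 0
1 0 0 1 0

Answer: 1 0 1 1 0
0 0 0 1 0
0 0 1 0 0
1 0 0 1 0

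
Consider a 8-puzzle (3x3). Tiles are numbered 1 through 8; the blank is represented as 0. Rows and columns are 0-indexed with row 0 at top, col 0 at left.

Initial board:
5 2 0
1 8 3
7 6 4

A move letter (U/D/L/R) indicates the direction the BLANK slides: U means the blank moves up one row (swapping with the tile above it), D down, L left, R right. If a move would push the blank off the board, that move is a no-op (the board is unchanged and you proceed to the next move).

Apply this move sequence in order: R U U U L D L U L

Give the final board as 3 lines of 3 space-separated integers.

Answer: 0 8 2
5 1 3
7 6 4

Derivation:
After move 1 (R):
5 2 0
1 8 3
7 6 4

After move 2 (U):
5 2 0
1 8 3
7 6 4

After move 3 (U):
5 2 0
1 8 3
7 6 4

After move 4 (U):
5 2 0
1 8 3
7 6 4

After move 5 (L):
5 0 2
1 8 3
7 6 4

After move 6 (D):
5 8 2
1 0 3
7 6 4

After move 7 (L):
5 8 2
0 1 3
7 6 4

After move 8 (U):
0 8 2
5 1 3
7 6 4

After move 9 (L):
0 8 2
5 1 3
7 6 4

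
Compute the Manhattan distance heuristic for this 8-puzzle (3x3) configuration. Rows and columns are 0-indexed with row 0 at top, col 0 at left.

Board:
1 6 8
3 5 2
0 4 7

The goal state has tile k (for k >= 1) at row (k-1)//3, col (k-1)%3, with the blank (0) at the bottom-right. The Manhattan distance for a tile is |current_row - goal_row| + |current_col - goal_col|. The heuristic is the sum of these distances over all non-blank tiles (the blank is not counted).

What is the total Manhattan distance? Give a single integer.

Answer: 14

Derivation:
Tile 1: (0,0)->(0,0) = 0
Tile 6: (0,1)->(1,2) = 2
Tile 8: (0,2)->(2,1) = 3
Tile 3: (1,0)->(0,2) = 3
Tile 5: (1,1)->(1,1) = 0
Tile 2: (1,2)->(0,1) = 2
Tile 4: (2,1)->(1,0) = 2
Tile 7: (2,2)->(2,0) = 2
Sum: 0 + 2 + 3 + 3 + 0 + 2 + 2 + 2 = 14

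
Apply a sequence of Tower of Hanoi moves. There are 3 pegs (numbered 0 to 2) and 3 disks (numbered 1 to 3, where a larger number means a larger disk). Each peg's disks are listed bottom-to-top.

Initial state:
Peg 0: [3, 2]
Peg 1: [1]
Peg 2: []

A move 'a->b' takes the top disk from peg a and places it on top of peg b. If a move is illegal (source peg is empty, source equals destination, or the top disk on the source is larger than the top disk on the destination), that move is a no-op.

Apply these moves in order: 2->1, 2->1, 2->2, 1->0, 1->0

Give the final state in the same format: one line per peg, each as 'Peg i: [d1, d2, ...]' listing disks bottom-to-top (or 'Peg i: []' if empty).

Answer: Peg 0: [3, 2, 1]
Peg 1: []
Peg 2: []

Derivation:
After move 1 (2->1):
Peg 0: [3, 2]
Peg 1: [1]
Peg 2: []

After move 2 (2->1):
Peg 0: [3, 2]
Peg 1: [1]
Peg 2: []

After move 3 (2->2):
Peg 0: [3, 2]
Peg 1: [1]
Peg 2: []

After move 4 (1->0):
Peg 0: [3, 2, 1]
Peg 1: []
Peg 2: []

After move 5 (1->0):
Peg 0: [3, 2, 1]
Peg 1: []
Peg 2: []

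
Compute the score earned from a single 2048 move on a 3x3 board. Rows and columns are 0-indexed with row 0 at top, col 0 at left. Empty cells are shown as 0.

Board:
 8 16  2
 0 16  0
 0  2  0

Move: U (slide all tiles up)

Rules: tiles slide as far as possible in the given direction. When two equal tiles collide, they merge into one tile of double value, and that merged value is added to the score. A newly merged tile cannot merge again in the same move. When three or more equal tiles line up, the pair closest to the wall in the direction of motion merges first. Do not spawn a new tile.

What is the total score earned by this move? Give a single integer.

Answer: 32

Derivation:
Slide up:
col 0: [8, 0, 0] -> [8, 0, 0]  score +0 (running 0)
col 1: [16, 16, 2] -> [32, 2, 0]  score +32 (running 32)
col 2: [2, 0, 0] -> [2, 0, 0]  score +0 (running 32)
Board after move:
 8 32  2
 0  2  0
 0  0  0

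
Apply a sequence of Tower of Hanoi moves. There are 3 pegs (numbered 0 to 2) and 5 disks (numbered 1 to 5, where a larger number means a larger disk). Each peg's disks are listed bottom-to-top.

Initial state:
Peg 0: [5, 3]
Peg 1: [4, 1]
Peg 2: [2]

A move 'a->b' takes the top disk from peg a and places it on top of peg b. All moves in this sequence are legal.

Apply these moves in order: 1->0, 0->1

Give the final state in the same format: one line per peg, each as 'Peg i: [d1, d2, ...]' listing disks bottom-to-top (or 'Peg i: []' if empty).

Answer: Peg 0: [5, 3]
Peg 1: [4, 1]
Peg 2: [2]

Derivation:
After move 1 (1->0):
Peg 0: [5, 3, 1]
Peg 1: [4]
Peg 2: [2]

After move 2 (0->1):
Peg 0: [5, 3]
Peg 1: [4, 1]
Peg 2: [2]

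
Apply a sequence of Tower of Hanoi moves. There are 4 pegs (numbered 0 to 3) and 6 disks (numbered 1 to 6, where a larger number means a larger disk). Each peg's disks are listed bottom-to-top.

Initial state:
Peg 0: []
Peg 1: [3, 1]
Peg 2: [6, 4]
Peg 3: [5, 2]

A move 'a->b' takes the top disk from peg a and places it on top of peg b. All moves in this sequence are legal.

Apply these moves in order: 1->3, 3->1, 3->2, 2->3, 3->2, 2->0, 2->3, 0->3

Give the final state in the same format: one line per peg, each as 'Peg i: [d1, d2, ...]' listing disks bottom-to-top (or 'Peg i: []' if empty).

After move 1 (1->3):
Peg 0: []
Peg 1: [3]
Peg 2: [6, 4]
Peg 3: [5, 2, 1]

After move 2 (3->1):
Peg 0: []
Peg 1: [3, 1]
Peg 2: [6, 4]
Peg 3: [5, 2]

After move 3 (3->2):
Peg 0: []
Peg 1: [3, 1]
Peg 2: [6, 4, 2]
Peg 3: [5]

After move 4 (2->3):
Peg 0: []
Peg 1: [3, 1]
Peg 2: [6, 4]
Peg 3: [5, 2]

After move 5 (3->2):
Peg 0: []
Peg 1: [3, 1]
Peg 2: [6, 4, 2]
Peg 3: [5]

After move 6 (2->0):
Peg 0: [2]
Peg 1: [3, 1]
Peg 2: [6, 4]
Peg 3: [5]

After move 7 (2->3):
Peg 0: [2]
Peg 1: [3, 1]
Peg 2: [6]
Peg 3: [5, 4]

After move 8 (0->3):
Peg 0: []
Peg 1: [3, 1]
Peg 2: [6]
Peg 3: [5, 4, 2]

Answer: Peg 0: []
Peg 1: [3, 1]
Peg 2: [6]
Peg 3: [5, 4, 2]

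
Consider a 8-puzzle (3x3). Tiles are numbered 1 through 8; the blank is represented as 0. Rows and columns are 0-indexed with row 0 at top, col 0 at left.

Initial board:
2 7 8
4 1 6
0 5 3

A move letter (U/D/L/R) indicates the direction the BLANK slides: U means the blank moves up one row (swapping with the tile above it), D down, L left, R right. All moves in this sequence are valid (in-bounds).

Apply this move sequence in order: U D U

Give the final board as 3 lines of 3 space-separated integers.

Answer: 2 7 8
0 1 6
4 5 3

Derivation:
After move 1 (U):
2 7 8
0 1 6
4 5 3

After move 2 (D):
2 7 8
4 1 6
0 5 3

After move 3 (U):
2 7 8
0 1 6
4 5 3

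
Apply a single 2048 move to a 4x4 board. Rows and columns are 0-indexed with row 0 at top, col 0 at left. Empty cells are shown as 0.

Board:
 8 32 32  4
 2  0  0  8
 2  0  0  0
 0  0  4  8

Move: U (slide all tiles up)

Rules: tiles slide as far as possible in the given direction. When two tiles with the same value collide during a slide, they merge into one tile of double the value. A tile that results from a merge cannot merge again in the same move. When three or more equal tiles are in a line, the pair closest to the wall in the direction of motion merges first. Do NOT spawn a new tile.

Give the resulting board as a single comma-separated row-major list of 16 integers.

Answer: 8, 32, 32, 4, 4, 0, 4, 16, 0, 0, 0, 0, 0, 0, 0, 0

Derivation:
Slide up:
col 0: [8, 2, 2, 0] -> [8, 4, 0, 0]
col 1: [32, 0, 0, 0] -> [32, 0, 0, 0]
col 2: [32, 0, 0, 4] -> [32, 4, 0, 0]
col 3: [4, 8, 0, 8] -> [4, 16, 0, 0]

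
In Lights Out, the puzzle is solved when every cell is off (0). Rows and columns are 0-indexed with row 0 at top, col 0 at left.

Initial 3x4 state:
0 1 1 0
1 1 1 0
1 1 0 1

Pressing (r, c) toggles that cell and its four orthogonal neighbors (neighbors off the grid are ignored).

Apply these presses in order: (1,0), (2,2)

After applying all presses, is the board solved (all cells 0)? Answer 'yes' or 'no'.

Answer: no

Derivation:
After press 1 at (1,0):
1 1 1 0
0 0 1 0
0 1 0 1

After press 2 at (2,2):
1 1 1 0
0 0 0 0
0 0 1 0

Lights still on: 4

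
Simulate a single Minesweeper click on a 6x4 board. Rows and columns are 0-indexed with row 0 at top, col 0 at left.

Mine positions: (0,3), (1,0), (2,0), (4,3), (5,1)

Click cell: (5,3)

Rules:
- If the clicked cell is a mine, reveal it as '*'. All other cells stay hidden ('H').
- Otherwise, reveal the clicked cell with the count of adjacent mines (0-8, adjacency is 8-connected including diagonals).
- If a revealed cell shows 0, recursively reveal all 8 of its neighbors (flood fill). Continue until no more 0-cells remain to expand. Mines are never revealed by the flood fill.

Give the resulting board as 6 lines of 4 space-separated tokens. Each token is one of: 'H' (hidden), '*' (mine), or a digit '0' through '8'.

H H H H
H H H H
H H H H
H H H H
H H H H
H H H 1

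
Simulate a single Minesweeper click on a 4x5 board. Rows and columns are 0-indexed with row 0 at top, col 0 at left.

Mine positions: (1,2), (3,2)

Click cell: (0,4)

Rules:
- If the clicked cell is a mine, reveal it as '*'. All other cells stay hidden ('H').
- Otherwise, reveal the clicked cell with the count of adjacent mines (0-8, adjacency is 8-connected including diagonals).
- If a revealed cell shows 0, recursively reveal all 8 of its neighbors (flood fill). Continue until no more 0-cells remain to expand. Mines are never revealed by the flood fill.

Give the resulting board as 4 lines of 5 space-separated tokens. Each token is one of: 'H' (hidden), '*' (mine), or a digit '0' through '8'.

H H H 1 0
H H H 1 0
H H H 2 0
H H H 1 0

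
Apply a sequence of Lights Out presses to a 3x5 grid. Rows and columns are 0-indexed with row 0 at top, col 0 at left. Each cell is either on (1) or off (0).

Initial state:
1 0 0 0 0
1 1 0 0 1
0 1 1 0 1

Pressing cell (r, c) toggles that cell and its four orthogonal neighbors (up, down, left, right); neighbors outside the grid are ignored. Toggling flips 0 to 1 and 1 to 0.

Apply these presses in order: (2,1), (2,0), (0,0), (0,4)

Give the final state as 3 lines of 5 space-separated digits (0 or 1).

Answer: 0 1 0 1 1
1 0 0 0 0
0 1 0 0 1

Derivation:
After press 1 at (2,1):
1 0 0 0 0
1 0 0 0 1
1 0 0 0 1

After press 2 at (2,0):
1 0 0 0 0
0 0 0 0 1
0 1 0 0 1

After press 3 at (0,0):
0 1 0 0 0
1 0 0 0 1
0 1 0 0 1

After press 4 at (0,4):
0 1 0 1 1
1 0 0 0 0
0 1 0 0 1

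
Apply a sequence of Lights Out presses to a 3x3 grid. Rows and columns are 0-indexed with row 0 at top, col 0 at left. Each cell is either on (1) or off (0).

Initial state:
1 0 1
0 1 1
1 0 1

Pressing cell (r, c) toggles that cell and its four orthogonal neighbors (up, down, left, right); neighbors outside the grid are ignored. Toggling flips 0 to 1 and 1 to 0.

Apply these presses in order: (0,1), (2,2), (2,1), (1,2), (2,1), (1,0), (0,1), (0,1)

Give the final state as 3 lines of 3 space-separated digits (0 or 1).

After press 1 at (0,1):
0 1 0
0 0 1
1 0 1

After press 2 at (2,2):
0 1 0
0 0 0
1 1 0

After press 3 at (2,1):
0 1 0
0 1 0
0 0 1

After press 4 at (1,2):
0 1 1
0 0 1
0 0 0

After press 5 at (2,1):
0 1 1
0 1 1
1 1 1

After press 6 at (1,0):
1 1 1
1 0 1
0 1 1

After press 7 at (0,1):
0 0 0
1 1 1
0 1 1

After press 8 at (0,1):
1 1 1
1 0 1
0 1 1

Answer: 1 1 1
1 0 1
0 1 1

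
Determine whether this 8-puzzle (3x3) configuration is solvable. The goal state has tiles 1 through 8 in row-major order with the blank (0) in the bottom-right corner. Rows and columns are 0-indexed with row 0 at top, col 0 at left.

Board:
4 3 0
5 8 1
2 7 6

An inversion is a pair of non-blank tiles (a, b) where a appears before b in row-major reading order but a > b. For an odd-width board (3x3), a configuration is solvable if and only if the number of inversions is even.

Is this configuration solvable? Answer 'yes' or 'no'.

Inversions (pairs i<j in row-major order where tile[i] > tile[j] > 0): 12
12 is even, so the puzzle is solvable.

Answer: yes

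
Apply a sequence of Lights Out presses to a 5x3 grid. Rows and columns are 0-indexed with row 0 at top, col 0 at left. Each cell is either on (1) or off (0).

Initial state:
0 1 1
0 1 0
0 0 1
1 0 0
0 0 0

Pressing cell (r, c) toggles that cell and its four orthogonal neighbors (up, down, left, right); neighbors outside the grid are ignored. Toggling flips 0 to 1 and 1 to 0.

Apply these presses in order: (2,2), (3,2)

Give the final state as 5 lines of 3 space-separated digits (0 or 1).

Answer: 0 1 1
0 1 1
0 1 1
1 1 0
0 0 1

Derivation:
After press 1 at (2,2):
0 1 1
0 1 1
0 1 0
1 0 1
0 0 0

After press 2 at (3,2):
0 1 1
0 1 1
0 1 1
1 1 0
0 0 1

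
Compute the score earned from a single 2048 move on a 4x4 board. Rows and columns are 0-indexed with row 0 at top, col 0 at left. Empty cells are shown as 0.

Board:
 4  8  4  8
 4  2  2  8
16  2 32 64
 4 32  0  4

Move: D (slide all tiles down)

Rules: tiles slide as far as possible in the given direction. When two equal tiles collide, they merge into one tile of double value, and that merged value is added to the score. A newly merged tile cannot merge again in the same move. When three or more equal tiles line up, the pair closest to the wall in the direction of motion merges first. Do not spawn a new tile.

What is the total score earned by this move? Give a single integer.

Slide down:
col 0: [4, 4, 16, 4] -> [0, 8, 16, 4]  score +8 (running 8)
col 1: [8, 2, 2, 32] -> [0, 8, 4, 32]  score +4 (running 12)
col 2: [4, 2, 32, 0] -> [0, 4, 2, 32]  score +0 (running 12)
col 3: [8, 8, 64, 4] -> [0, 16, 64, 4]  score +16 (running 28)
Board after move:
 0  0  0  0
 8  8  4 16
16  4  2 64
 4 32 32  4

Answer: 28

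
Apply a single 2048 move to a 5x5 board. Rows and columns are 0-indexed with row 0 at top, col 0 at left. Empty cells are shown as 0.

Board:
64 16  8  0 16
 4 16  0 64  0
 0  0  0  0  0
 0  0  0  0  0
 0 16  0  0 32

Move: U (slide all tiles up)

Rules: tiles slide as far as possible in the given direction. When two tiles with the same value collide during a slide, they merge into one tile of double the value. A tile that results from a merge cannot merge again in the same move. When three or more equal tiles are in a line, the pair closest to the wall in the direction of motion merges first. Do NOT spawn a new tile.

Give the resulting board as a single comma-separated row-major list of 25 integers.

Answer: 64, 32, 8, 64, 16, 4, 16, 0, 0, 32, 0, 0, 0, 0, 0, 0, 0, 0, 0, 0, 0, 0, 0, 0, 0

Derivation:
Slide up:
col 0: [64, 4, 0, 0, 0] -> [64, 4, 0, 0, 0]
col 1: [16, 16, 0, 0, 16] -> [32, 16, 0, 0, 0]
col 2: [8, 0, 0, 0, 0] -> [8, 0, 0, 0, 0]
col 3: [0, 64, 0, 0, 0] -> [64, 0, 0, 0, 0]
col 4: [16, 0, 0, 0, 32] -> [16, 32, 0, 0, 0]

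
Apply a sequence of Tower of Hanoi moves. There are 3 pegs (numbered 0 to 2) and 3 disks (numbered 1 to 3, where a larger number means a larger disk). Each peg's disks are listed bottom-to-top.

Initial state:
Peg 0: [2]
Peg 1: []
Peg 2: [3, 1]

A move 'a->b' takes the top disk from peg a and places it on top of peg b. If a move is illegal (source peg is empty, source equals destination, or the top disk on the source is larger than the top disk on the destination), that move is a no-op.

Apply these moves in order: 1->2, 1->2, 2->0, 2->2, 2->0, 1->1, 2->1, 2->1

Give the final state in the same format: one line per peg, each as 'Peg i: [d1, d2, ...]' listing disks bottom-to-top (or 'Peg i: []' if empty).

After move 1 (1->2):
Peg 0: [2]
Peg 1: []
Peg 2: [3, 1]

After move 2 (1->2):
Peg 0: [2]
Peg 1: []
Peg 2: [3, 1]

After move 3 (2->0):
Peg 0: [2, 1]
Peg 1: []
Peg 2: [3]

After move 4 (2->2):
Peg 0: [2, 1]
Peg 1: []
Peg 2: [3]

After move 5 (2->0):
Peg 0: [2, 1]
Peg 1: []
Peg 2: [3]

After move 6 (1->1):
Peg 0: [2, 1]
Peg 1: []
Peg 2: [3]

After move 7 (2->1):
Peg 0: [2, 1]
Peg 1: [3]
Peg 2: []

After move 8 (2->1):
Peg 0: [2, 1]
Peg 1: [3]
Peg 2: []

Answer: Peg 0: [2, 1]
Peg 1: [3]
Peg 2: []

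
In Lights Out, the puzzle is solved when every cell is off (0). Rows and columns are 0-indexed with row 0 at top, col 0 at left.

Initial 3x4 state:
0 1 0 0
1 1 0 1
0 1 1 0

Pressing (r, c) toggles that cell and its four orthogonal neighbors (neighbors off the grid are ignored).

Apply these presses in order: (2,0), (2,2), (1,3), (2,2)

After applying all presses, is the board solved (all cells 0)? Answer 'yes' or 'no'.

After press 1 at (2,0):
0 1 0 0
0 1 0 1
1 0 1 0

After press 2 at (2,2):
0 1 0 0
0 1 1 1
1 1 0 1

After press 3 at (1,3):
0 1 0 1
0 1 0 0
1 1 0 0

After press 4 at (2,2):
0 1 0 1
0 1 1 0
1 0 1 1

Lights still on: 7

Answer: no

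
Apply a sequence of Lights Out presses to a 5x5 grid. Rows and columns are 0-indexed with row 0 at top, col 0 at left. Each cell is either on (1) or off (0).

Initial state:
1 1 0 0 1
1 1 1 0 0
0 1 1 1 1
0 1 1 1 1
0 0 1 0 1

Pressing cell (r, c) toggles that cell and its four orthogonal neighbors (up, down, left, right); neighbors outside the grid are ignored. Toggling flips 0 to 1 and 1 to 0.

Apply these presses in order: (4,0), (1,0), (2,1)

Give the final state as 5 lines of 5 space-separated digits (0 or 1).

Answer: 0 1 0 0 1
0 1 1 0 0
0 0 0 1 1
1 0 1 1 1
1 1 1 0 1

Derivation:
After press 1 at (4,0):
1 1 0 0 1
1 1 1 0 0
0 1 1 1 1
1 1 1 1 1
1 1 1 0 1

After press 2 at (1,0):
0 1 0 0 1
0 0 1 0 0
1 1 1 1 1
1 1 1 1 1
1 1 1 0 1

After press 3 at (2,1):
0 1 0 0 1
0 1 1 0 0
0 0 0 1 1
1 0 1 1 1
1 1 1 0 1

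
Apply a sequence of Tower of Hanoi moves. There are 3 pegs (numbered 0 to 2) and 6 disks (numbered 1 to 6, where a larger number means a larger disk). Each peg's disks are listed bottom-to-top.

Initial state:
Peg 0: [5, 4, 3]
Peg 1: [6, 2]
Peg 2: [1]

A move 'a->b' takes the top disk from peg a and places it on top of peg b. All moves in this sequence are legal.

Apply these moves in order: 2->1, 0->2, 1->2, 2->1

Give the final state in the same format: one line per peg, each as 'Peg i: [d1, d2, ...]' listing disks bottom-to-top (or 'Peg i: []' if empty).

Answer: Peg 0: [5, 4]
Peg 1: [6, 2, 1]
Peg 2: [3]

Derivation:
After move 1 (2->1):
Peg 0: [5, 4, 3]
Peg 1: [6, 2, 1]
Peg 2: []

After move 2 (0->2):
Peg 0: [5, 4]
Peg 1: [6, 2, 1]
Peg 2: [3]

After move 3 (1->2):
Peg 0: [5, 4]
Peg 1: [6, 2]
Peg 2: [3, 1]

After move 4 (2->1):
Peg 0: [5, 4]
Peg 1: [6, 2, 1]
Peg 2: [3]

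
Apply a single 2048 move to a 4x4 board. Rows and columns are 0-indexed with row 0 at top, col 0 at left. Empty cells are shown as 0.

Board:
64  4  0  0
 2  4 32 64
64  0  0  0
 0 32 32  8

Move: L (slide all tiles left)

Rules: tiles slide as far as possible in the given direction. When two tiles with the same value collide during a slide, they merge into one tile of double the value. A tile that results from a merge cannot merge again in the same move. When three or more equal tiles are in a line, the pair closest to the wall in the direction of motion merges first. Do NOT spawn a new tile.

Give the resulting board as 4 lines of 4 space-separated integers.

Slide left:
row 0: [64, 4, 0, 0] -> [64, 4, 0, 0]
row 1: [2, 4, 32, 64] -> [2, 4, 32, 64]
row 2: [64, 0, 0, 0] -> [64, 0, 0, 0]
row 3: [0, 32, 32, 8] -> [64, 8, 0, 0]

Answer: 64  4  0  0
 2  4 32 64
64  0  0  0
64  8  0  0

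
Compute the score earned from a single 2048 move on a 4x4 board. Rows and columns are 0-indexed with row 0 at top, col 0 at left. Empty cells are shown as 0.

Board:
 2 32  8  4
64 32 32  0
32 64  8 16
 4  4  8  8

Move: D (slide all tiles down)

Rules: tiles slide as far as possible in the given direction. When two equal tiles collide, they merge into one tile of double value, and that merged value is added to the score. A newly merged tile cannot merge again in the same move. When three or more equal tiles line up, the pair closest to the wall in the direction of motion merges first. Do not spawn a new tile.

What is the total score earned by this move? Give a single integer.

Slide down:
col 0: [2, 64, 32, 4] -> [2, 64, 32, 4]  score +0 (running 0)
col 1: [32, 32, 64, 4] -> [0, 64, 64, 4]  score +64 (running 64)
col 2: [8, 32, 8, 8] -> [0, 8, 32, 16]  score +16 (running 80)
col 3: [4, 0, 16, 8] -> [0, 4, 16, 8]  score +0 (running 80)
Board after move:
 2  0  0  0
64 64  8  4
32 64 32 16
 4  4 16  8

Answer: 80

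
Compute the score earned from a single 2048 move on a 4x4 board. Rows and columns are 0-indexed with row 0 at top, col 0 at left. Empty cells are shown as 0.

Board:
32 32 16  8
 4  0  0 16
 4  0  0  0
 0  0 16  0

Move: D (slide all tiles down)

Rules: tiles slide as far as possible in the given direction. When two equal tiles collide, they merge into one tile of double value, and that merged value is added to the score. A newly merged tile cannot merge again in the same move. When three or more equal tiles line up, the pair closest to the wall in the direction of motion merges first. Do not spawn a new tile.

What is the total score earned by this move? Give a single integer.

Slide down:
col 0: [32, 4, 4, 0] -> [0, 0, 32, 8]  score +8 (running 8)
col 1: [32, 0, 0, 0] -> [0, 0, 0, 32]  score +0 (running 8)
col 2: [16, 0, 0, 16] -> [0, 0, 0, 32]  score +32 (running 40)
col 3: [8, 16, 0, 0] -> [0, 0, 8, 16]  score +0 (running 40)
Board after move:
 0  0  0  0
 0  0  0  0
32  0  0  8
 8 32 32 16

Answer: 40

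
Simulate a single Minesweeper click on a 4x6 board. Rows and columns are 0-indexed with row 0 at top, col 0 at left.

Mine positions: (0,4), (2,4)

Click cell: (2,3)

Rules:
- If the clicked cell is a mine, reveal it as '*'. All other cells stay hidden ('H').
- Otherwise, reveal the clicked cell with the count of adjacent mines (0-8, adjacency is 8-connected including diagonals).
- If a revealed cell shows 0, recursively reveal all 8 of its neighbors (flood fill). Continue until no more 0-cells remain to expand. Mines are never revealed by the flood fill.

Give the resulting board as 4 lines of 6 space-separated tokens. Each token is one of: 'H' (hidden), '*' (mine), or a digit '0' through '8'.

H H H H H H
H H H H H H
H H H 1 H H
H H H H H H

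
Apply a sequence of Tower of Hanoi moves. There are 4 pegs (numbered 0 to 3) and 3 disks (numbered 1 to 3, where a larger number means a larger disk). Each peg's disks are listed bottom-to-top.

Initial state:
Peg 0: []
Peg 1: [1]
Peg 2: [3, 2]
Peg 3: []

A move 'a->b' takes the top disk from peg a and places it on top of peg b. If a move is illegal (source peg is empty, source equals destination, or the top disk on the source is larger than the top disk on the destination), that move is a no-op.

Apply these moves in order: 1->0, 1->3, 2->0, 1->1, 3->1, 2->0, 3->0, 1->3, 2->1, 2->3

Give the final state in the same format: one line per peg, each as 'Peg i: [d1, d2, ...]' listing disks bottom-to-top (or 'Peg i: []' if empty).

Answer: Peg 0: [1]
Peg 1: [2]
Peg 2: []
Peg 3: [3]

Derivation:
After move 1 (1->0):
Peg 0: [1]
Peg 1: []
Peg 2: [3, 2]
Peg 3: []

After move 2 (1->3):
Peg 0: [1]
Peg 1: []
Peg 2: [3, 2]
Peg 3: []

After move 3 (2->0):
Peg 0: [1]
Peg 1: []
Peg 2: [3, 2]
Peg 3: []

After move 4 (1->1):
Peg 0: [1]
Peg 1: []
Peg 2: [3, 2]
Peg 3: []

After move 5 (3->1):
Peg 0: [1]
Peg 1: []
Peg 2: [3, 2]
Peg 3: []

After move 6 (2->0):
Peg 0: [1]
Peg 1: []
Peg 2: [3, 2]
Peg 3: []

After move 7 (3->0):
Peg 0: [1]
Peg 1: []
Peg 2: [3, 2]
Peg 3: []

After move 8 (1->3):
Peg 0: [1]
Peg 1: []
Peg 2: [3, 2]
Peg 3: []

After move 9 (2->1):
Peg 0: [1]
Peg 1: [2]
Peg 2: [3]
Peg 3: []

After move 10 (2->3):
Peg 0: [1]
Peg 1: [2]
Peg 2: []
Peg 3: [3]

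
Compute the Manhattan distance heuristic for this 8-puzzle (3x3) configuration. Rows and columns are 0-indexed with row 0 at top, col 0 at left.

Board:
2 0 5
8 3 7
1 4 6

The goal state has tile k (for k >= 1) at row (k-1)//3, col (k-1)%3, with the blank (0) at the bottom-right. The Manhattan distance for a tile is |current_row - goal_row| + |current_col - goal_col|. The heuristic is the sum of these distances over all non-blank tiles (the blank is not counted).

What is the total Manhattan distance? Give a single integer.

Answer: 15

Derivation:
Tile 2: (0,0)->(0,1) = 1
Tile 5: (0,2)->(1,1) = 2
Tile 8: (1,0)->(2,1) = 2
Tile 3: (1,1)->(0,2) = 2
Tile 7: (1,2)->(2,0) = 3
Tile 1: (2,0)->(0,0) = 2
Tile 4: (2,1)->(1,0) = 2
Tile 6: (2,2)->(1,2) = 1
Sum: 1 + 2 + 2 + 2 + 3 + 2 + 2 + 1 = 15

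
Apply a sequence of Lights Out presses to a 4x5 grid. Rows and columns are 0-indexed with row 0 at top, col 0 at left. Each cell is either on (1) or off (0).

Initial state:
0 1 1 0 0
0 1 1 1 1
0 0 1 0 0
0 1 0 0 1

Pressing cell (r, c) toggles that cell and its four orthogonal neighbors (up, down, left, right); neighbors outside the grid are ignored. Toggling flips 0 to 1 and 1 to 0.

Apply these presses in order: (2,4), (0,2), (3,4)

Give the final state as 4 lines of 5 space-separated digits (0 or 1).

After press 1 at (2,4):
0 1 1 0 0
0 1 1 1 0
0 0 1 1 1
0 1 0 0 0

After press 2 at (0,2):
0 0 0 1 0
0 1 0 1 0
0 0 1 1 1
0 1 0 0 0

After press 3 at (3,4):
0 0 0 1 0
0 1 0 1 0
0 0 1 1 0
0 1 0 1 1

Answer: 0 0 0 1 0
0 1 0 1 0
0 0 1 1 0
0 1 0 1 1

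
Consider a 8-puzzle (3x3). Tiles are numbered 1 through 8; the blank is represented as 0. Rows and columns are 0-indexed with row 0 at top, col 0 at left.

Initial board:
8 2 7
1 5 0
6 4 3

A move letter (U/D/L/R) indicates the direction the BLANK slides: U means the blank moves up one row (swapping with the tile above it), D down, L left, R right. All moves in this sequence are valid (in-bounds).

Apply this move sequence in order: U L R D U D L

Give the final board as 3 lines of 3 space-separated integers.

Answer: 8 2 7
1 0 5
6 4 3

Derivation:
After move 1 (U):
8 2 0
1 5 7
6 4 3

After move 2 (L):
8 0 2
1 5 7
6 4 3

After move 3 (R):
8 2 0
1 5 7
6 4 3

After move 4 (D):
8 2 7
1 5 0
6 4 3

After move 5 (U):
8 2 0
1 5 7
6 4 3

After move 6 (D):
8 2 7
1 5 0
6 4 3

After move 7 (L):
8 2 7
1 0 5
6 4 3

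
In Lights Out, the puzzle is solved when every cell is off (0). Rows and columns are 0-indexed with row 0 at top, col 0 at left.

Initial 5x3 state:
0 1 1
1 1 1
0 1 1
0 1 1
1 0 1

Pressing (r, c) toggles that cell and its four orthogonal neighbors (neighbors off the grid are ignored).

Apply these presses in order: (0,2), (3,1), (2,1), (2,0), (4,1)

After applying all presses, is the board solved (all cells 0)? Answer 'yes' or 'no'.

After press 1 at (0,2):
0 0 0
1 1 0
0 1 1
0 1 1
1 0 1

After press 2 at (3,1):
0 0 0
1 1 0
0 0 1
1 0 0
1 1 1

After press 3 at (2,1):
0 0 0
1 0 0
1 1 0
1 1 0
1 1 1

After press 4 at (2,0):
0 0 0
0 0 0
0 0 0
0 1 0
1 1 1

After press 5 at (4,1):
0 0 0
0 0 0
0 0 0
0 0 0
0 0 0

Lights still on: 0

Answer: yes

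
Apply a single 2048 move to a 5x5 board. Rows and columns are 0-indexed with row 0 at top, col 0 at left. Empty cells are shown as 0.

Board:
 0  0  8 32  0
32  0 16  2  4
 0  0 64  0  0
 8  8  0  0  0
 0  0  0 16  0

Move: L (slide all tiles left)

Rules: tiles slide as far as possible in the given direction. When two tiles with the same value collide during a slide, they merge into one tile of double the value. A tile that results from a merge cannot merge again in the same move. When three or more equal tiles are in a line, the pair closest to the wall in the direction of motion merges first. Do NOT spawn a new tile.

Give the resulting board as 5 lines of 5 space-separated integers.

Answer:  8 32  0  0  0
32 16  2  4  0
64  0  0  0  0
16  0  0  0  0
16  0  0  0  0

Derivation:
Slide left:
row 0: [0, 0, 8, 32, 0] -> [8, 32, 0, 0, 0]
row 1: [32, 0, 16, 2, 4] -> [32, 16, 2, 4, 0]
row 2: [0, 0, 64, 0, 0] -> [64, 0, 0, 0, 0]
row 3: [8, 8, 0, 0, 0] -> [16, 0, 0, 0, 0]
row 4: [0, 0, 0, 16, 0] -> [16, 0, 0, 0, 0]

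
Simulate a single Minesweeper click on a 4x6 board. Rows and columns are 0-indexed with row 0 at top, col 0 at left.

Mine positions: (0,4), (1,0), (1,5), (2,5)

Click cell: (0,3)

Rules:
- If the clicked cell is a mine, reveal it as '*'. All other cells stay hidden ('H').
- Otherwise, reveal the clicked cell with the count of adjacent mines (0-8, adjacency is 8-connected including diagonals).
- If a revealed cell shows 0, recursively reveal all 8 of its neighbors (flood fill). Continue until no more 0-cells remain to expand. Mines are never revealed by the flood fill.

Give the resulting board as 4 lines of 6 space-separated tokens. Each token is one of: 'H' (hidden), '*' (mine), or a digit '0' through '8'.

H H H 1 H H
H H H H H H
H H H H H H
H H H H H H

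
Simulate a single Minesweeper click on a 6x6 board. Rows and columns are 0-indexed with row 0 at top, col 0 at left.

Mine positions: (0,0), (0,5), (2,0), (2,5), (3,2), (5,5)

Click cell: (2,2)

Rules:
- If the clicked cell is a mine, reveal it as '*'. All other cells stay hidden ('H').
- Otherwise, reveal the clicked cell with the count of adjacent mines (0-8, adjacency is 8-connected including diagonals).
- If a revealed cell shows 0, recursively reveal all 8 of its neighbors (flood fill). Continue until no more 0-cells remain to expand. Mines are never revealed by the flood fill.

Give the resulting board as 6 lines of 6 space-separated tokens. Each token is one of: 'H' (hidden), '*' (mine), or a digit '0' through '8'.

H H H H H H
H H H H H H
H H 1 H H H
H H H H H H
H H H H H H
H H H H H H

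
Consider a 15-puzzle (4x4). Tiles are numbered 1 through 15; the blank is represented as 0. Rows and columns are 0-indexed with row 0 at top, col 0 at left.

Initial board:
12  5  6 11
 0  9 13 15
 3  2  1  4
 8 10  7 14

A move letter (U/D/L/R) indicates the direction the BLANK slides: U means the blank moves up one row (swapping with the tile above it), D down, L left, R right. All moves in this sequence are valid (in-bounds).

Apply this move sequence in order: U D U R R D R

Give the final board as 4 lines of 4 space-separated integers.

After move 1 (U):
 0  5  6 11
12  9 13 15
 3  2  1  4
 8 10  7 14

After move 2 (D):
12  5  6 11
 0  9 13 15
 3  2  1  4
 8 10  7 14

After move 3 (U):
 0  5  6 11
12  9 13 15
 3  2  1  4
 8 10  7 14

After move 4 (R):
 5  0  6 11
12  9 13 15
 3  2  1  4
 8 10  7 14

After move 5 (R):
 5  6  0 11
12  9 13 15
 3  2  1  4
 8 10  7 14

After move 6 (D):
 5  6 13 11
12  9  0 15
 3  2  1  4
 8 10  7 14

After move 7 (R):
 5  6 13 11
12  9 15  0
 3  2  1  4
 8 10  7 14

Answer:  5  6 13 11
12  9 15  0
 3  2  1  4
 8 10  7 14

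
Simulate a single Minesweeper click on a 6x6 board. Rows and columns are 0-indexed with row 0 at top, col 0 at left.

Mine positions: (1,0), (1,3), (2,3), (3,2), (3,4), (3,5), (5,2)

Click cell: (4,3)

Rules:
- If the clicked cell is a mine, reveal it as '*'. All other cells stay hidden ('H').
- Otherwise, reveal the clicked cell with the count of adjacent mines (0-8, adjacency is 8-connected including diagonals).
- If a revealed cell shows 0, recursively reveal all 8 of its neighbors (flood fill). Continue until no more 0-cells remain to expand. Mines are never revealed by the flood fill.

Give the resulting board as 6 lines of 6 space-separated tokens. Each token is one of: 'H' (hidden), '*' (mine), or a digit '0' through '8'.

H H H H H H
H H H H H H
H H H H H H
H H H H H H
H H H 3 H H
H H H H H H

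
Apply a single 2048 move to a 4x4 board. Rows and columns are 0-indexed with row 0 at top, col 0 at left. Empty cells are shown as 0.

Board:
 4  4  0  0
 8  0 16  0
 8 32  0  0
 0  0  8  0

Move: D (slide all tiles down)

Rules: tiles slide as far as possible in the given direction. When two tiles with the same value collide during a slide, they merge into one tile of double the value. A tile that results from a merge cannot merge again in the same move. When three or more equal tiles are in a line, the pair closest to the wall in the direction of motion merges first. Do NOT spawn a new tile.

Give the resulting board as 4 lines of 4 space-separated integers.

Answer:  0  0  0  0
 0  0  0  0
 4  4 16  0
16 32  8  0

Derivation:
Slide down:
col 0: [4, 8, 8, 0] -> [0, 0, 4, 16]
col 1: [4, 0, 32, 0] -> [0, 0, 4, 32]
col 2: [0, 16, 0, 8] -> [0, 0, 16, 8]
col 3: [0, 0, 0, 0] -> [0, 0, 0, 0]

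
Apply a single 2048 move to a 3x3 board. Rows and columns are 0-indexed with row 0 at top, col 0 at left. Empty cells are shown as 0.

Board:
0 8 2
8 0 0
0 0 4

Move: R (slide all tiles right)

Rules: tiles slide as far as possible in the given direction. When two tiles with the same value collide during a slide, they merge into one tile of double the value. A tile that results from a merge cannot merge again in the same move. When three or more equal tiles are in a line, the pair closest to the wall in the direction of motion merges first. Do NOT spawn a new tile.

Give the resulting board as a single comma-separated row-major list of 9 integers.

Slide right:
row 0: [0, 8, 2] -> [0, 8, 2]
row 1: [8, 0, 0] -> [0, 0, 8]
row 2: [0, 0, 4] -> [0, 0, 4]

Answer: 0, 8, 2, 0, 0, 8, 0, 0, 4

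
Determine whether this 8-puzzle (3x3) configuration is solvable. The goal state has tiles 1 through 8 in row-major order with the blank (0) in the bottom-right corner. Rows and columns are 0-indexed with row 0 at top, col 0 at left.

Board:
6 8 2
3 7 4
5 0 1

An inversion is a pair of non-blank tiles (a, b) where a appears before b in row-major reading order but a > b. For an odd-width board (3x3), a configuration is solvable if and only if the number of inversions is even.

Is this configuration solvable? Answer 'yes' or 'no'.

Answer: yes

Derivation:
Inversions (pairs i<j in row-major order where tile[i] > tile[j] > 0): 18
18 is even, so the puzzle is solvable.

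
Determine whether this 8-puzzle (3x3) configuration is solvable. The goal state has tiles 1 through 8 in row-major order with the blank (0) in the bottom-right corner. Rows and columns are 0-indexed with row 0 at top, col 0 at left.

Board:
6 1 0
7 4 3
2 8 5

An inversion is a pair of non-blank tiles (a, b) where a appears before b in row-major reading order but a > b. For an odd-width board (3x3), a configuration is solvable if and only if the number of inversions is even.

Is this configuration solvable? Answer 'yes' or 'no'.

Answer: no

Derivation:
Inversions (pairs i<j in row-major order where tile[i] > tile[j] > 0): 13
13 is odd, so the puzzle is not solvable.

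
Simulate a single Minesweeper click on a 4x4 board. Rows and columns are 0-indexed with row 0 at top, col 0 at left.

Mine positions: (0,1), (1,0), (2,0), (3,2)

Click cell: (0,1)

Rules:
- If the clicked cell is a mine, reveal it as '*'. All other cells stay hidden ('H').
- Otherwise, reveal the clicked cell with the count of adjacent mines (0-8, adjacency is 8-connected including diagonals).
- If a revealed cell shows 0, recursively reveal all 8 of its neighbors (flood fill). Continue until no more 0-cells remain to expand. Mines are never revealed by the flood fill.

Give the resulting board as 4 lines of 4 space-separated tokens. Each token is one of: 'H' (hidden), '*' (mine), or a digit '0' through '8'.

H * H H
H H H H
H H H H
H H H H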